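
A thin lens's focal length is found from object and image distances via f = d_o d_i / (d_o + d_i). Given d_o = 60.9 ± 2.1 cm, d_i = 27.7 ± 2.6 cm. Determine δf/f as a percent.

6.54%

∂f/∂d_o = (d_i/(d_o+d_i))² = 0.0977;  ∂f/∂d_i = (d_o/(d_o+d_i))² = 0.472
δf = √((∂f/∂d_o · δd_o)² + (∂f/∂d_i · δd_i)²) = √(0.0421 + 1.51) = 1.25 cm
f = 19.0 cm, so δf/f = 1.25/19.0 = 0.0654.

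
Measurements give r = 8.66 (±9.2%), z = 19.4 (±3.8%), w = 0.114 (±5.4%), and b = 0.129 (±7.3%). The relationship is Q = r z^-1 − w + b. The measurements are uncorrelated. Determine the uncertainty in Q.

Let p = r·z^-1 = 0.446. δp/p = √((1·δr/r)² + (-1·δz/z)²) = √(0.00846 + 0.00144) = 0.0995, so δp = 0.0444.
Q = p − w + b: δQ = √(δp² + δw² + δb²) = √(0.00197 + 3.79e-05 + 8.87e-05) = 0.0458

0.0458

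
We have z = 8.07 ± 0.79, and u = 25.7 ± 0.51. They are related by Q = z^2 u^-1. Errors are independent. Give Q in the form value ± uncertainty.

2.53 ± 0.499

For a monomial Q ∝ z^2, u^-1, fractional errors add in quadrature:
  (2·δz/z)² = (2×0.0979)² = 0.0383;  (-1·δu/u)² = (-1×0.0198)² = 0.000394
δQ/Q = √(0.0387) = 0.197
Q = 2.53, so δQ = 0.197 × 2.53 = 0.499.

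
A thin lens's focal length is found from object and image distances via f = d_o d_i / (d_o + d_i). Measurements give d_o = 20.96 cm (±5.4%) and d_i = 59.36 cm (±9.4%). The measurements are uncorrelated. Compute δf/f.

∂f/∂d_o = (d_i/(d_o+d_i))² = 0.546;  ∂f/∂d_i = (d_o/(d_o+d_i))² = 0.0681
δf = √((∂f/∂d_o · δd_o)² + (∂f/∂d_i · δd_i)²) = √(0.382 + 0.144) = 0.726 cm
f = 15.49 cm, so δf/f = 0.726/15.49 = 0.0468.

0.0468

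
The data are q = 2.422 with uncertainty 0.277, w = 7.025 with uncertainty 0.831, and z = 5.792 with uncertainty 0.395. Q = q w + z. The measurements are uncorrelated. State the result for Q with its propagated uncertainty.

Let p = q·w = 17.01. δp/p = √((1·δq/q)² + (1·δw/w)²) = √(0.0131 + 0.0140) = 0.165, so δp = 2.80.
Q = p + z: δQ = √(δp² + δz²) = √(7.84 + 0.156) = 2.83
Q = 22.81.

22.81 ± 2.83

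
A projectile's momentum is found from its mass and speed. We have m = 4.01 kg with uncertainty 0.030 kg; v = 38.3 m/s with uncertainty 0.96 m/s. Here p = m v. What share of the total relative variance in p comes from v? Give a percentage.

91.8%

(δp/p)² = (1·δm/m)² + (1·δv/v)²
  m term: (1×0.00748)² = 5.6e-05
  v term: (1×0.0251)² = 0.000628
Total = 0.000684. Share from v = 0.000628/0.000684 = 0.918.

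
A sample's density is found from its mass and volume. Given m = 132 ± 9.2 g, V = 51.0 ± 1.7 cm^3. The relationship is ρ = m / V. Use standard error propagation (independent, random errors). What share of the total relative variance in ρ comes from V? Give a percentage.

(δρ/ρ)² = (1·δm/m)² + (-1·δV/V)²
  m term: (1×0.0697)² = 0.00486
  V term: (-1×0.0333)² = 0.00111
Total = 0.00597. Share from V = 0.00111/0.00597 = 0.186.

18.6%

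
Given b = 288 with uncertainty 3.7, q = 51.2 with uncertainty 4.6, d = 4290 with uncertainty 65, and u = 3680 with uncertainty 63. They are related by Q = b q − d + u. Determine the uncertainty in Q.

Let p = b·q = 14700. δp/p = √((1·δb/b)² + (1·δq/q)²) = √(0.000165 + 0.00807) = 0.0908, so δp = 1340.
Q = p − d + u: δQ = √(δp² + δd² + δu²) = √(1.79e+06 + 4220 + 3970) = 1340

1340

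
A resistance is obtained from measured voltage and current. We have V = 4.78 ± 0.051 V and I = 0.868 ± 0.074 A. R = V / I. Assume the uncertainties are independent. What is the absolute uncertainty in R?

R is a product of powers, so relative uncertainties combine in quadrature:
  (1·δV/V)² = (1×0.0107)² = 0.000114;  (-1·δI/I)² = (-1×0.0853)² = 0.00727
δR/R = √(0.00738) = 0.0859
R = 5.51 Ω, so δR = 0.0859 × 5.51 = 0.473 Ω.

0.473 Ω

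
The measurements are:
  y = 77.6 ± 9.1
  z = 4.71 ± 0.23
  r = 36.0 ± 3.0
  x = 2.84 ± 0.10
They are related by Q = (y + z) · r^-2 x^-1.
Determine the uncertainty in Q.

Let u = y + z = 82.3. δu = √(δy² + δz²) = √(82.8 + 0.0529) = 9.10, so δu/u = 0.111.
Q is then a monomial in u, r, x:
δQ/Q = √((δu/u)² + (-2·δr/r)² + (-1·δx/x)²) = √(0.0122 + 0.0278 + 0.00124) = 0.203
Q = 0.0224, so δQ = 0.203 × 0.0224 = 0.00454.

0.00454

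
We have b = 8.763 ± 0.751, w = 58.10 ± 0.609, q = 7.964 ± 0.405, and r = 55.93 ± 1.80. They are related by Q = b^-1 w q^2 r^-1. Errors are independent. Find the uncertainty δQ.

Each factor contributes (exponent × relative error)² to (δQ/Q)²:
  (-1·δb/b)² = (-1×0.0857)² = 0.00734;  (1·δw/w)² = (1×0.0105)² = 0.000110;  (2·δq/q)² = (2×0.0509)² = 0.0103;  (-1·δr/r)² = (-1×0.0322)² = 0.00104
δQ/Q = √(0.0188) = 0.137
Q = 7.519, so δQ = 0.137 × 7.519 = 1.03.

1.03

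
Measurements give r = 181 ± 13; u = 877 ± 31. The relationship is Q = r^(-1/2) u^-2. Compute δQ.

7.66e-09

Each factor contributes (exponent × relative error)² to (δQ/Q)²:
  (−½·δr/r)² = (-0.5×0.0718)² = 0.00129;  (-2·δu/u)² = (-2×0.0353)² = 0.00500
δQ/Q = √(0.00629) = 0.0793
Q = 9.66e-08, so δQ = 0.0793 × 9.66e-08 = 7.66e-09.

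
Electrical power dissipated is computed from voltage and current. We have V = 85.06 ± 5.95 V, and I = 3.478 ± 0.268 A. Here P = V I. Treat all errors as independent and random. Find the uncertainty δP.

30.8 W

Products/powers → add relative errors in quadrature, weighted by exponent:
  (1·δV/V)² = (1×0.0700)² = 0.00489;  (1·δI/I)² = (1×0.0771)² = 0.00594
δP/P = √(0.0108) = 0.104
P = 295.8 W, so δP = 0.104 × 295.8 = 30.8 W.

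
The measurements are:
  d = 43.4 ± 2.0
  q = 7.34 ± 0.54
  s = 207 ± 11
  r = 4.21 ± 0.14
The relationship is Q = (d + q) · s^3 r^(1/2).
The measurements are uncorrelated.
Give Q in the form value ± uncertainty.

Let u = d + q = 50.7. δu = √(δd² + δq²) = √(4.00 + 0.292) = 2.07, so δu/u = 0.0408.
Q is then a monomial in u, s, r:
δQ/Q = √((δu/u)² + (3·δs/s)² + (½·δr/r)²) = √(0.00167 + 0.0254 + 0.000276) = 0.165
Q = 9.23e+08, so δQ = 0.165 × 9.23e+08 = 1.53e+08.

(9.23 ± 1.53) × 10^8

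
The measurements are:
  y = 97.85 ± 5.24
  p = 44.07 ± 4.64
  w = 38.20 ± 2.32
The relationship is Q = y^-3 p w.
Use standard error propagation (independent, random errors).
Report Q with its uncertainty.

Relative error in a monomial: (δQ/Q)² = Σ (nᵢ · δxᵢ/xᵢ)².
  (-3·δy/y)² = (-3×0.0536)² = 0.0258;  (1·δp/p)² = (1×0.105)² = 0.0111;  (1·δw/w)² = (1×0.0607)² = 0.00369
δQ/Q = √(0.0406) = 0.201
Q = 0.001797, so δQ = 0.201 × 0.001797 = 0.000362.

0.001797 ± 0.000362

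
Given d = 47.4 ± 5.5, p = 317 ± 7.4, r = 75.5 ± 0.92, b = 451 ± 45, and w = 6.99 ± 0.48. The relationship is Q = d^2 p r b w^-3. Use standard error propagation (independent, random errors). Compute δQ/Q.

0.327

For a monomial Q ∝ d^2, p, r, b, w^-3, fractional errors add in quadrature:
  (2·δd/d)² = (2×0.116)² = 0.0539;  (1·δp/p)² = (1×0.0233)² = 0.000545;  (1·δr/r)² = (1×0.0122)² = 0.000148;  (1·δb/b)² = (1×0.0998)² = 0.00996;  (-3·δw/w)² = (-3×0.0687)² = 0.0424
δQ/Q = √(0.107) = 0.327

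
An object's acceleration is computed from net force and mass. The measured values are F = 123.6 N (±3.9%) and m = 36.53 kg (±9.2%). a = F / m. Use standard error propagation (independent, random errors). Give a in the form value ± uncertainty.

3.384 ± 0.338 m/s^2

Products/powers → add relative errors in quadrature, weighted by exponent:
  (1·δF/F)² = (1×0.0390)² = 0.00152;  (-1·δm/m)² = (-1×0.0920)² = 0.00846
δa/a = √(0.00998) = 0.0999
a = 3.384 m/s^2, so δa = 0.0999 × 3.384 = 0.338 m/s^2.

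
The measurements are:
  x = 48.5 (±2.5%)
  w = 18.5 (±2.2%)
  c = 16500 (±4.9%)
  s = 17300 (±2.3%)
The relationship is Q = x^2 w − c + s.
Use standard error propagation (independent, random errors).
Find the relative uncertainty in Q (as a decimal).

Let p = x^2·w = 43500. δp/p = √((2·δx/x)² + (1·δw/w)²) = √(0.00250 + 0.000484) = 0.0546, so δp = 2380.
Q = p − c + s: δQ = √(δp² + δc² + δs²) = √(5.65e+06 + 6.54e+05 + 1.58e+05) = 2540
Q = 44300, so δQ/Q = 2540/44300 = 0.0574.

0.0574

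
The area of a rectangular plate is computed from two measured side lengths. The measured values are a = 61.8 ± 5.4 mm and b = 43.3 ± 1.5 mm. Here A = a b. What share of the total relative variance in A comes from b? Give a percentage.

(δA/A)² = (1·δa/a)² + (1·δb/b)²
  a term: (1×0.0874)² = 0.00764
  b term: (1×0.0346)² = 0.00120
Total = 0.00884. Share from b = 0.00120/0.00884 = 0.136.

13.6%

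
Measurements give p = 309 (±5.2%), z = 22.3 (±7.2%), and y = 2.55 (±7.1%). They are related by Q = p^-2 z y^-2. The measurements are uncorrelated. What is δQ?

6.83e-06

Since Q is a product/quotient, work with relative uncertainties:
  (-2·δp/p)² = (-2×0.0520)² = 0.0108;  (1·δz/z)² = (1×0.0720)² = 0.00518;  (-2·δy/y)² = (-2×0.0710)² = 0.0202
δQ/Q = √(0.0362) = 0.190
Q = 3.59e-05, so δQ = 0.190 × 3.59e-05 = 6.83e-06.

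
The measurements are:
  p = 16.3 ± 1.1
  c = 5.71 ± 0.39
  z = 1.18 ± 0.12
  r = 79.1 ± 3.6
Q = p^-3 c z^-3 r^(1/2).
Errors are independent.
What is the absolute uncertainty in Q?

0.00266

Q is a product of powers, so relative uncertainties combine in quadrature:
  (-3·δp/p)² = (-3×0.0675)² = 0.0410;  (1·δc/c)² = (1×0.0683)² = 0.00467;  (-3·δz/z)² = (-3×0.102)² = 0.0931;  (½·δr/r)² = (0.5×0.0455)² = 0.000518
δQ/Q = √(0.139) = 0.373
Q = 0.00714, so δQ = 0.373 × 0.00714 = 0.00266.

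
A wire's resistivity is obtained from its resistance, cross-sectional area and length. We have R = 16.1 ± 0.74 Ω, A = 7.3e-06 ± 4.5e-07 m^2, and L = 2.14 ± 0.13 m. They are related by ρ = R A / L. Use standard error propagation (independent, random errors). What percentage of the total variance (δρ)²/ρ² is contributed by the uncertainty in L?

38.4%

(δρ/ρ)² = (1·δR/R)² + (1·δA/A)² + (-1·δL/L)²
  R term: (1×0.0460)² = 0.00211
  A term: (1×0.0616)² = 0.00380
  L term: (-1×0.0607)² = 0.00369
Total = 0.00960. Share from L = 0.00369/0.00960 = 0.384.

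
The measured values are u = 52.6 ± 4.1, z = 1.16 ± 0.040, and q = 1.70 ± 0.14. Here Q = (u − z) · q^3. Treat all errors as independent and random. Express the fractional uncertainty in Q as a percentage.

26.0%

Let w = u − z = 51.4. δw = √(δu² + δz²) = √(16.8 + 0.00160) = 4.10, so δw/w = 0.0797.
Q is then a monomial in w, q:
δQ/Q = √((δw/w)² + (3·δq/q)²) = √(0.00635 + 0.0610) = 0.260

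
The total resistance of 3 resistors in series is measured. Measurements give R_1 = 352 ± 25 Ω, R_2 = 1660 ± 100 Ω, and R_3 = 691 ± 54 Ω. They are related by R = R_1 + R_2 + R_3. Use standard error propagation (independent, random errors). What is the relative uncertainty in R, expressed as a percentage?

Absolute uncertainties add in quadrature for a linear combination:
  (δR_1)² = 625;  (δR_2)² = 10000;  (δR_3)² = 2920
δR = √(13500) = 116 Ω
R = 2700 Ω, so δR/R = 116/2700 = 0.0431.

4.31%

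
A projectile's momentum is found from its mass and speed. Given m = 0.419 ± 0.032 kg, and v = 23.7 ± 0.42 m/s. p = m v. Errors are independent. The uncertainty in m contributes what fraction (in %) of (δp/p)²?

94.9%

(δp/p)² = (1·δm/m)² + (1·δv/v)²
  m term: (1×0.0764)² = 0.00583
  v term: (1×0.0177)² = 0.000314
Total = 0.00615. Share from m = 0.00583/0.00615 = 0.949.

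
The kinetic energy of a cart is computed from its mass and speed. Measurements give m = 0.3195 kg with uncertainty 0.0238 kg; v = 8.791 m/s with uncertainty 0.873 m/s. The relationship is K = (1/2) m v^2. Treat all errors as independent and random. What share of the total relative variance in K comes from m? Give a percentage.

12.3%

(δK/K)² = (1·δm/m)² + (2·δv/v)²
  m term: (1×0.0745)² = 0.00555
  v term: (2×0.0993)² = 0.0394
Total = 0.0450. Share from m = 0.00555/0.0450 = 0.123.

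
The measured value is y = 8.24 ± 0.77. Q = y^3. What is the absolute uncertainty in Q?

Q ∝ y^3, so δQ/Q = |3| · δy/y = 3 × 0.0934 = 0.280.
Q = 559, so δQ = 0.280 × 559 = 157.

157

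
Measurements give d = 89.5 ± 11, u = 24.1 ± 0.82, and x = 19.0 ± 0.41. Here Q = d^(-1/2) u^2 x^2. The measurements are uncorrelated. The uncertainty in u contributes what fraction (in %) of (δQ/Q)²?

(δQ/Q)² = (−½·δd/d)² + (2·δu/u)² + (2·δx/x)²
  d term: (-0.5×0.123)² = 0.00378
  u term: (2×0.0340)² = 0.00463
  x term: (2×0.0216)² = 0.00186
Total = 0.0103. Share from u = 0.00463/0.0103 = 0.451.

45.1%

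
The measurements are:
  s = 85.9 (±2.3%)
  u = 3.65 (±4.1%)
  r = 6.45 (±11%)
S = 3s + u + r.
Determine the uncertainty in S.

5.97

S is a linear combination, so absolute uncertainties add in quadrature:
  (3·δs)² = 35.1;  (δu)² = 0.0224;  (δr)² = 0.503
δS = √(35.7) = 5.97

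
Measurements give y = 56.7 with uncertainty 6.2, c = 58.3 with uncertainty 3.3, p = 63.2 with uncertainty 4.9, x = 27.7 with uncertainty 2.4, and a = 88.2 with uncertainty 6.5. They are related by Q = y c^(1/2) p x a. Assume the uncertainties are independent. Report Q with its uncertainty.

(6.68 ± 1.19) × 10^7

For a monomial Q ∝ y, c^(1/2), p, x, a, fractional errors add in quadrature:
  (1·δy/y)² = (1×0.109)² = 0.0120;  (½·δc/c)² = (0.5×0.0566)² = 0.000801;  (1·δp/p)² = (1×0.0775)² = 0.00601;  (1·δx/x)² = (1×0.0866)² = 0.00751;  (1·δa/a)² = (1×0.0737)² = 0.00543
δQ/Q = √(0.0317) = 0.178
Q = 6.68e+07, so δQ = 0.178 × 6.68e+07 = 1.19e+07.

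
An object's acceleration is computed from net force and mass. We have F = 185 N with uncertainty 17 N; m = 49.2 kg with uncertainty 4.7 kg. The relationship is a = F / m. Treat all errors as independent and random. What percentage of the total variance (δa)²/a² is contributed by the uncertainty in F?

48.1%

(δa/a)² = (1·δF/F)² + (-1·δm/m)²
  F term: (1×0.0919)² = 0.00844
  m term: (-1×0.0955)² = 0.00913
Total = 0.0176. Share from F = 0.00844/0.0176 = 0.481.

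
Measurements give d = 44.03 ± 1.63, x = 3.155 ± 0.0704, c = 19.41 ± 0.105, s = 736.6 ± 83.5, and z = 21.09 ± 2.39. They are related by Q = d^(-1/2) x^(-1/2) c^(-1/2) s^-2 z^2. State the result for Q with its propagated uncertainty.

(1.579 ± 0.507) × 10^-5

Relative error in a monomial: (δQ/Q)² = Σ (nᵢ · δxᵢ/xᵢ)².
  (−½·δd/d)² = (-0.5×0.0370)² = 0.000343;  (−½·δx/x)² = (-0.5×0.0223)² = 0.000124;  (−½·δc/c)² = (-0.5×0.00541)² = 7.32e-06;  (-2·δs/s)² = (-2×0.113)² = 0.0514;  (2·δz/z)² = (2×0.113)² = 0.0514
δQ/Q = √(0.103) = 0.321
Q = 1.579e-05, so δQ = 0.321 × 1.579e-05 = 5.07e-06.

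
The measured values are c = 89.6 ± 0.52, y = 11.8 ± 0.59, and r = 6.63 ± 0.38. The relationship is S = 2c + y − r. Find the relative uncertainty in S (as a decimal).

0.00680

Absolute uncertainties add in quadrature for a linear combination:
  (2·δc)² = 1.08;  (δy)² = 0.348;  (δr)² = 0.144
δS = √(1.57) = 1.25
S = 184, so δS/S = 1.25/184 = 0.00680.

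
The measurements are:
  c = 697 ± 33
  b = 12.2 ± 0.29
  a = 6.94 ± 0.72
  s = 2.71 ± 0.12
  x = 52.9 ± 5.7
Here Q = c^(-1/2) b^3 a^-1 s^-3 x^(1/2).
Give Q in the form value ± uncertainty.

3.62 ± 0.696

Each factor contributes (exponent × relative error)² to (δQ/Q)²:
  (−½·δc/c)² = (-0.5×0.0473)² = 0.000560;  (3·δb/b)² = (3×0.0238)² = 0.00509;  (-1·δa/a)² = (-1×0.104)² = 0.0108;  (-3·δs/s)² = (-3×0.0443)² = 0.0176;  (½·δx/x)² = (0.5×0.108)² = 0.00290
δQ/Q = √(0.0370) = 0.192
Q = 3.62, so δQ = 0.192 × 3.62 = 0.696.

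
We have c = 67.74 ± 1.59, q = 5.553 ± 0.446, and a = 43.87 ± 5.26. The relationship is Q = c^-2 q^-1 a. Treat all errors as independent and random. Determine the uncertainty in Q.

For a monomial Q ∝ c^-2, q^-1, a, fractional errors add in quadrature:
  (-2·δc/c)² = (-2×0.0235)² = 0.00220;  (-1·δq/q)² = (-1×0.0803)² = 0.00645;  (1·δa/a)² = (1×0.120)² = 0.0144
δQ/Q = √(0.0230) = 0.152
Q = 0.001722, so δQ = 0.152 × 0.001722 = 0.000261.

0.000261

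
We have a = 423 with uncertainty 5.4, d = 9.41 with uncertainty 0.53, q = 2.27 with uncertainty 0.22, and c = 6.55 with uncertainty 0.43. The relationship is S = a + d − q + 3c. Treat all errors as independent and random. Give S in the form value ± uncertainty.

450 ± 5.58

S is a linear combination, so absolute uncertainties add in quadrature:
  (δa)² = 29.2;  (δd)² = 0.281;  (δq)² = 0.0484;  (3·δc)² = 1.66
δS = √(31.2) = 5.58
S = 450.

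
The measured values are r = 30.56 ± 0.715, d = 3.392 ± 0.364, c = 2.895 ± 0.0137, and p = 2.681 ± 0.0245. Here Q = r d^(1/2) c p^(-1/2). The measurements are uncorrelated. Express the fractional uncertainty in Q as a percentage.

5.89%

Since Q is a product/quotient, work with relative uncertainties:
  (1·δr/r)² = (1×0.0234)² = 0.000547;  (½·δd/d)² = (0.5×0.107)² = 0.00288;  (1·δc/c)² = (1×0.00473)² = 2.24e-05;  (−½·δp/p)² = (-0.5×0.00914)² = 2.09e-05
δQ/Q = √(0.00347) = 0.0589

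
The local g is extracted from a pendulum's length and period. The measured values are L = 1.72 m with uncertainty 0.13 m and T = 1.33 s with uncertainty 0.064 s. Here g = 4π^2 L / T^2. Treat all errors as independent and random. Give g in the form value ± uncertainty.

38.4 ± 4.70 m/s^2

Since g is a product/quotient, work with relative uncertainties:
  (1·δL/L)² = (1×0.0756)² = 0.00571;  (-2·δT/T)² = (-2×0.0481)² = 0.00926
δg/g = √(0.0150) = 0.122
g = 38.4 m/s^2, so δg = 0.122 × 38.4 = 4.70 m/s^2.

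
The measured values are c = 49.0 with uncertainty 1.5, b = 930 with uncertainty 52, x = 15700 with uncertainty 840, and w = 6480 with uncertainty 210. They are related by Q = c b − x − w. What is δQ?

Let p = c·b = 45600. δp/p = √((1·δc/c)² + (1·δb/b)²) = √(0.000937 + 0.00313) = 0.0637, so δp = 2900.
Q = p − x − w: δQ = √(δp² + δx² + δw²) = √(8.44e+06 + 7.06e+05 + 44100) = 3030

3030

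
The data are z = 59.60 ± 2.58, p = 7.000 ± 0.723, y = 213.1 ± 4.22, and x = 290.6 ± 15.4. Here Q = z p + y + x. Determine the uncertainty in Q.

49.4

Let w = z·p = 417.2. δw/w = √((1·δz/z)² + (1·δp/p)²) = √(0.00187 + 0.0107) = 0.112, so δw = 46.7.
Q = w + y + x: δQ = √(δw² + δy² + δx²) = √(2180 + 17.8 + 237) = 49.4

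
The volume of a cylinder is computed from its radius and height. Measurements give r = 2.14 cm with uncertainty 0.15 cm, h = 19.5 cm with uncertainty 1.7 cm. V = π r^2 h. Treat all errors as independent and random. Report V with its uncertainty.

For a monomial V ∝ r^2, h, fractional errors add in quadrature:
  (2·δr/r)² = (2×0.0701)² = 0.0197;  (1·δh/h)² = (1×0.0872)² = 0.00760
δV/V = √(0.0273) = 0.165
V = 281 cm^3, so δV = 0.165 × 281 = 46.3 cm^3.

281 ± 46.3 cm^3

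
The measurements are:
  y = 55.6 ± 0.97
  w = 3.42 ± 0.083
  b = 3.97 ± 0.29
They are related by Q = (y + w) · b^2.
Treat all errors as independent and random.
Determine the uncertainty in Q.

137

Let u = y + w = 59.0. δu = √(δy² + δw²) = √(0.941 + 0.00689) = 0.974, so δu/u = 0.0165.
Q is then a monomial in u, b:
δQ/Q = √((δu/u)² + (2·δb/b)²) = √(0.000272 + 0.0213) = 0.147
Q = 930, so δQ = 0.147 × 930 = 137.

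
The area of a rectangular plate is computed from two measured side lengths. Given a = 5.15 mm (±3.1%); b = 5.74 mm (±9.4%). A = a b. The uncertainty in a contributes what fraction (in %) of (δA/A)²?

(δA/A)² = (1·δa/a)² + (1·δb/b)²
  a term: (1×0.0310)² = 0.000961
  b term: (1×0.0940)² = 0.00884
Total = 0.00980. Share from a = 0.000961/0.00980 = 0.0981.

9.81%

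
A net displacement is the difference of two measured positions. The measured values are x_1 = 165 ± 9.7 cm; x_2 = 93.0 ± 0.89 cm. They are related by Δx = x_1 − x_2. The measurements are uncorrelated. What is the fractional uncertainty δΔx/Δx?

0.135

Each term contributes (cᵢ δxᵢ)² to (δΔx)²:
  (δx_1)² = 94.1;  (δx_2)² = 0.792
δΔx = √(94.9) = 9.74 cm
Δx = 72.0 cm, so δΔx/Δx = 9.74/72.0 = 0.135.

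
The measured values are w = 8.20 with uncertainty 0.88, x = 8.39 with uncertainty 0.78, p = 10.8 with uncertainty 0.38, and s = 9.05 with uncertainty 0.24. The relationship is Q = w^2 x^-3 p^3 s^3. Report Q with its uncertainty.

Products/powers → add relative errors in quadrature, weighted by exponent:
  (2·δw/w)² = (2×0.107)² = 0.0461;  (-3·δx/x)² = (-3×0.0930)² = 0.0778;  (3·δp/p)² = (3×0.0352)² = 0.0111;  (3·δs/s)² = (3×0.0265)² = 0.00633
δQ/Q = √(0.141) = 0.376
Q = 1.06e+05, so δQ = 0.376 × 1.06e+05 = 40000.

(1.06 ± 0.400) × 10^5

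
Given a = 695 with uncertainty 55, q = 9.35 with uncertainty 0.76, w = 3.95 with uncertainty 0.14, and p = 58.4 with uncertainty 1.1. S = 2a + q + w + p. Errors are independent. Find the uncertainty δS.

For a sum/difference, combine absolute errors in quadrature:
  (2·δa)² = 12100;  (δq)² = 0.578;  (δw)² = 0.0196;  (δp)² = 1.21
δS = √(12100) = 110

110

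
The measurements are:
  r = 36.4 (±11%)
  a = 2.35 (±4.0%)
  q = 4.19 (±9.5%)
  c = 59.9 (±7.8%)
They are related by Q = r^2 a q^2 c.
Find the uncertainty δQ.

Since Q is a product/quotient, work with relative uncertainties:
  (2·δr/r)² = (2×0.110)² = 0.0484;  (1·δa/a)² = (1×0.0400)² = 0.00160;  (2·δq/q)² = (2×0.0950)² = 0.0361;  (1·δc/c)² = (1×0.0780)² = 0.00608
δQ/Q = √(0.0922) = 0.304
Q = 3.27e+06, so δQ = 0.304 × 3.27e+06 = 9.94e+05.

9.94e+05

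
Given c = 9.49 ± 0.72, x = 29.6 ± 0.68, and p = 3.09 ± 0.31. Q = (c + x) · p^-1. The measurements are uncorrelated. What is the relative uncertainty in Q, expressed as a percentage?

10.3%

Let u = c + x = 39.1. δu = √(δc² + δx²) = √(0.518 + 0.462) = 0.990, so δu/u = 0.0253.
Q is then a monomial in u, p:
δQ/Q = √((δu/u)² + (-1·δp/p)²) = √(0.000642 + 0.0101) = 0.103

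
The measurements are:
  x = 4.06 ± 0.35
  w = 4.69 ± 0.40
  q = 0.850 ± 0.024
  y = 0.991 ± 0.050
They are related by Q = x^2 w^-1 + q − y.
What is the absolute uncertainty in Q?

Let p = x^2·w^-1 = 3.51. δp/p = √((2·δx/x)² + (-1·δw/w)²) = √(0.0297 + 0.00727) = 0.192, so δp = 0.676.
Q = p + q − y: δQ = √(δp² + δq² + δy²) = √(0.457 + 0.000576 + 0.00250) = 0.678

0.678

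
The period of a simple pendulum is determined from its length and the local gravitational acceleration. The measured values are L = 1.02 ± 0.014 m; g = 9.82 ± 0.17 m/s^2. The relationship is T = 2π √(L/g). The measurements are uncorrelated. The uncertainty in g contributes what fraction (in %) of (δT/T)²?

(δT/T)² = (½·δL/L)² + (−½·δg/g)²
  L term: (0.5×0.0137)² = 4.71e-05
  g term: (-0.5×0.0173)² = 7.49e-05
Total = 0.000122. Share from g = 7.49e-05/0.000122 = 0.614.

61.4%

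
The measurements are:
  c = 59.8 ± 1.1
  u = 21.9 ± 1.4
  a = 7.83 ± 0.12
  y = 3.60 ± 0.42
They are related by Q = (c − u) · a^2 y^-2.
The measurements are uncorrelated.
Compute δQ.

Let w = c − u = 37.9. δw = √(δc² + δu²) = √(1.21 + 1.96) = 1.78, so δw/w = 0.0470.
Q is then a monomial in w, a, y:
δQ/Q = √((δw/w)² + (2·δa/a)² + (-2·δy/y)²) = √(0.00221 + 0.000940 + 0.0544) = 0.240
Q = 179, so δQ = 0.240 × 179 = 43.0.

43.0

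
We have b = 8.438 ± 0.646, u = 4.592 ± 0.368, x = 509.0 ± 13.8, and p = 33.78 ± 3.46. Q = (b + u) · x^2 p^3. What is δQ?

4.13e+10

Let w = b + u = 13.03. δw = √(δb² + δu²) = √(0.417 + 0.135) = 0.743, so δw/w = 0.0571.
Q is then a monomial in w, x, p:
δQ/Q = √((δw/w)² + (2·δx/x)² + (3·δp/p)²) = √(0.00326 + 0.00294 + 0.0944) = 0.317
Q = 1.301e+11, so δQ = 0.317 × 1.301e+11 = 4.13e+10.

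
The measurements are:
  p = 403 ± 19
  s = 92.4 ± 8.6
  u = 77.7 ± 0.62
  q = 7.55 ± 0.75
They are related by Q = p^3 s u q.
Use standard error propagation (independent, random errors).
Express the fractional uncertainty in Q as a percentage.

19.6%

Relative error in a monomial: (δQ/Q)² = Σ (nᵢ · δxᵢ/xᵢ)².
  (3·δp/p)² = (3×0.0471)² = 0.0200;  (1·δs/s)² = (1×0.0931)² = 0.00866;  (1·δu/u)² = (1×0.00798)² = 6.37e-05;  (1·δq/q)² = (1×0.0993)² = 0.00987
δQ/Q = √(0.0386) = 0.196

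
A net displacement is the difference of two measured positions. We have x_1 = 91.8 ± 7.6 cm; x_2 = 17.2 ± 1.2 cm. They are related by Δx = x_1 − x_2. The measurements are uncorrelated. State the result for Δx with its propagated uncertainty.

Absolute uncertainties add in quadrature for a linear combination:
  (δx_1)² = 57.8;  (δx_2)² = 1.44
δΔx = √(59.2) = 7.69 cm
Δx = 74.6 cm.

74.6 ± 7.69 cm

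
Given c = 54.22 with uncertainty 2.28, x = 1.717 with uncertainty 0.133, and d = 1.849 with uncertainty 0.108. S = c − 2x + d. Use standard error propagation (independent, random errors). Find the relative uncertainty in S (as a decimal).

Each term contributes (cᵢ δxᵢ)² to (δS)²:
  (δc)² = 5.20;  (2·δx)² = 0.0708;  (δd)² = 0.0117
δS = √(5.28) = 2.30
S = 52.63, so δS/S = 2.30/52.63 = 0.0437.

0.0437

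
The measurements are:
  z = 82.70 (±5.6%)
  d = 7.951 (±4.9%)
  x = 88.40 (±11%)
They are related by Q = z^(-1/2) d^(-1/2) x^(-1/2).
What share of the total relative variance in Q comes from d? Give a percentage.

13.6%

(δQ/Q)² = (−½·δz/z)² + (−½·δd/d)² + (−½·δx/x)²
  z term: (-0.5×0.0560)² = 0.000784
  d term: (-0.5×0.0490)² = 0.000600
  x term: (-0.5×0.110)² = 0.00302
Total = 0.00441. Share from d = 0.000600/0.00441 = 0.136.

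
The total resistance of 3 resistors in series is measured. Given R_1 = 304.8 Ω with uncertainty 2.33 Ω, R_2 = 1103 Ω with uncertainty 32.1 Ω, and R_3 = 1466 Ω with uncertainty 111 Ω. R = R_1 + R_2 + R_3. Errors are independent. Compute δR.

116 Ω

Each term contributes (cᵢ δxᵢ)² to (δR)²:
  (δR_1)² = 5.43;  (δR_2)² = 1030;  (δR_3)² = 12300
δR = √(13400) = 116 Ω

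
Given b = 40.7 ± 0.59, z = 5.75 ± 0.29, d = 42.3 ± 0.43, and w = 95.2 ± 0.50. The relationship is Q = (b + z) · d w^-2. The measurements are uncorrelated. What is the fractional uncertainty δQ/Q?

Let u = b + z = 46.5. δu = √(δb² + δz²) = √(0.348 + 0.0841) = 0.657, so δu/u = 0.0142.
Q is then a monomial in u, d, w:
δQ/Q = √((δu/u)² + (1·δd/d)² + (-2·δw/w)²) = √(0.000200 + 0.000103 + 0.000110) = 0.0203

0.0203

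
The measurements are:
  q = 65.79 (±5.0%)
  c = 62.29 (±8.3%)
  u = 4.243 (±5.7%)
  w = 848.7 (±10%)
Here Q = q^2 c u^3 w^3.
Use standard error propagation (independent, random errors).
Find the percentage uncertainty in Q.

36.9%

Since Q is a product/quotient, work with relative uncertainties:
  (2·δq/q)² = (2×0.0500)² = 0.0100;  (1·δc/c)² = (1×0.0830)² = 0.00689;  (3·δu/u)² = (3×0.0570)² = 0.0292;  (3·δw/w)² = (3×0.100)² = 0.0900
δQ/Q = √(0.136) = 0.369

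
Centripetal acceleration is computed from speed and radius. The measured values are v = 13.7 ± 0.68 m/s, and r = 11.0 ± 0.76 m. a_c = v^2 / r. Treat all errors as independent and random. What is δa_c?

Relative error in a monomial: (δa_c/a_c)² = Σ (nᵢ · δxᵢ/xᵢ)².
  (2·δv/v)² = (2×0.0496)² = 0.00985;  (-1·δr/r)² = (-1×0.0691)² = 0.00477
δa_c/a_c = √(0.0146) = 0.121
a_c = 17.1 m/s^2, so δa_c = 0.121 × 17.1 = 2.06 m/s^2.

2.06 m/s^2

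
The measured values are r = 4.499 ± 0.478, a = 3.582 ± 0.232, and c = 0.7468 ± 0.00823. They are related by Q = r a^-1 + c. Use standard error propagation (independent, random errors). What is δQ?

Let p = r·a^-1 = 1.256. δp/p = √((1·δr/r)² + (-1·δa/a)²) = √(0.0113 + 0.00419) = 0.124, so δp = 0.156.
Q = p + c: δQ = √(δp² + δc²) = √(0.0244 + 6.77e-05) = 0.157

0.157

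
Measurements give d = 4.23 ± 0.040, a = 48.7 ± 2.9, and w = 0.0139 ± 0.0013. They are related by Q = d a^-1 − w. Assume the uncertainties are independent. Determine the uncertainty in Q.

Let p = d·a^-1 = 0.0869. δp/p = √((1·δd/d)² + (-1·δa/a)²) = √(8.94e-05 + 0.00355) = 0.0603, so δp = 0.00524.
Q = p − w: δQ = √(δp² + δw²) = √(2.74e-05 + 1.69e-06) = 0.00540

0.00540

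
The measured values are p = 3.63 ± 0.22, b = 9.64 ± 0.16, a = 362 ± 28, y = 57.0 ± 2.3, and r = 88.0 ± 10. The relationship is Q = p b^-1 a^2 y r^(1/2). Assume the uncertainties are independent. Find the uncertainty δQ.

4.77e+06

Relative error in a monomial: (δQ/Q)² = Σ (nᵢ · δxᵢ/xᵢ)².
  (1·δp/p)² = (1×0.0606)² = 0.00367;  (-1·δb/b)² = (-1×0.0166)² = 0.000275;  (2·δa/a)² = (2×0.0773)² = 0.0239;  (1·δy/y)² = (1×0.0404)² = 0.00163;  (½·δr/r)² = (0.5×0.114)² = 0.00323
δQ/Q = √(0.0327) = 0.181
Q = 2.64e+07, so δQ = 0.181 × 2.64e+07 = 4.77e+06.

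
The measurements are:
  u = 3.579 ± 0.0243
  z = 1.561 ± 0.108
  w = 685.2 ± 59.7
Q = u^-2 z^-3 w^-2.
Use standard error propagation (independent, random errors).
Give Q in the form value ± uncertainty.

(4.372 ± 1.19) × 10^-8

Each factor contributes (exponent × relative error)² to (δQ/Q)²:
  (-2·δu/u)² = (-2×0.00679)² = 0.000184;  (-3·δz/z)² = (-3×0.0692)² = 0.0431;  (-2·δw/w)² = (-2×0.0871)² = 0.0304
δQ/Q = √(0.0736) = 0.271
Q = 4.372e-08, so δQ = 0.271 × 4.372e-08 = 1.19e-08.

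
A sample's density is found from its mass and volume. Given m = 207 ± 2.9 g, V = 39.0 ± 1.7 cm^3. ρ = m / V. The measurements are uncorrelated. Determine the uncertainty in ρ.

0.243 g/cm^3

Products/powers → add relative errors in quadrature, weighted by exponent:
  (1·δm/m)² = (1×0.0140)² = 0.000196;  (-1·δV/V)² = (-1×0.0436)² = 0.00190
δρ/ρ = √(0.00210) = 0.0458
ρ = 5.31 g/cm^3, so δρ = 0.0458 × 5.31 = 0.243 g/cm^3.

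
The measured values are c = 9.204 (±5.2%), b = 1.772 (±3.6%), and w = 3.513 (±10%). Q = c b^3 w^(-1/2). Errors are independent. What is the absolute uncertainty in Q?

Since Q is a product/quotient, work with relative uncertainties:
  (1·δc/c)² = (1×0.0520)² = 0.00270;  (3·δb/b)² = (3×0.0360)² = 0.0117;  (−½·δw/w)² = (-0.5×0.100)² = 0.00250
δQ/Q = √(0.0169) = 0.130
Q = 27.32, so δQ = 0.130 × 27.32 = 3.55.

3.55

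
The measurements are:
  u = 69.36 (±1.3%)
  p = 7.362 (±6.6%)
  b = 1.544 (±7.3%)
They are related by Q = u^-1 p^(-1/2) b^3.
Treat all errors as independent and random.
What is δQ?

0.00434

Q is a product of powers, so relative uncertainties combine in quadrature:
  (-1·δu/u)² = (-1×0.0130)² = 0.000169;  (−½·δp/p)² = (-0.5×0.0660)² = 0.00109;  (3·δb/b)² = (3×0.0730)² = 0.0480
δQ/Q = √(0.0492) = 0.222
Q = 0.01956, so δQ = 0.222 × 0.01956 = 0.00434.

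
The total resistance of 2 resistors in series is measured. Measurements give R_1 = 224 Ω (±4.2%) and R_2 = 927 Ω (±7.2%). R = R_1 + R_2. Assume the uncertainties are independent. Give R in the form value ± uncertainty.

R is a linear combination, so absolute uncertainties add in quadrature:
  (δR_1)² = 88.5;  (δR_2)² = 4450
δR = √(4540) = 67.4 Ω
R = 1150 Ω.

1150 ± 67.4 Ω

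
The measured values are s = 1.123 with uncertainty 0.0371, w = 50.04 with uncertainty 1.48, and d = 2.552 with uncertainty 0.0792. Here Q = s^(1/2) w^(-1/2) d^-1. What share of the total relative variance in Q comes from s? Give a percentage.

18.8%

(δQ/Q)² = (½·δs/s)² + (−½·δw/w)² + (-1·δd/d)²
  s term: (0.5×0.0330)² = 0.000273
  w term: (-0.5×0.0296)² = 0.000219
  d term: (-1×0.0310)² = 0.000963
Total = 0.00145. Share from s = 0.000273/0.00145 = 0.188.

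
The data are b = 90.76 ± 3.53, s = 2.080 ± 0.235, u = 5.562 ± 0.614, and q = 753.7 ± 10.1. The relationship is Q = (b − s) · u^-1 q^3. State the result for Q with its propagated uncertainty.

(6.826 ± 0.847) × 10^9

Let w = b − s = 88.68. δw = √(δb² + δs²) = √(12.5 + 0.0552) = 3.54, so δw/w = 0.0399.
Q is then a monomial in w, u, q:
δQ/Q = √((δw/w)² + (-1·δu/u)² + (3·δq/q)²) = √(0.00159 + 0.0122 + 0.00162) = 0.124
Q = 6.826e+09, so δQ = 0.124 × 6.826e+09 = 8.47e+08.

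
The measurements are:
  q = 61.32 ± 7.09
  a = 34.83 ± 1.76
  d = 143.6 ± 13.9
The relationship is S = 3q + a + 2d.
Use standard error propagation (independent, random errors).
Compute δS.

S is a linear combination, so absolute uncertainties add in quadrature:
  (3·δq)² = 452;  (δa)² = 3.10;  (2·δd)² = 773
δS = √(1230) = 35.0

35.0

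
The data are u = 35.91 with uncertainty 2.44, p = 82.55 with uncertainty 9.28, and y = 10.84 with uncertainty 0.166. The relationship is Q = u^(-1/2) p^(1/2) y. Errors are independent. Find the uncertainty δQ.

Products/powers → add relative errors in quadrature, weighted by exponent:
  (−½·δu/u)² = (-0.5×0.0679)² = 0.00115;  (½·δp/p)² = (0.5×0.112)² = 0.00316;  (1·δy/y)² = (1×0.0153)² = 0.000235
δQ/Q = √(0.00455) = 0.0674
Q = 16.44, so δQ = 0.0674 × 16.44 = 1.11.

1.11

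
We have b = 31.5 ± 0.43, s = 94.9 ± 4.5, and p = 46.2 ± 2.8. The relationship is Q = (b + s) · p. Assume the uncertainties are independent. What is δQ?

411

Let u = b + s = 126. δu = √(δb² + δs²) = √(0.185 + 20.2) = 4.52, so δu/u = 0.0358.
Q is then a monomial in u, p:
δQ/Q = √((δu/u)² + (1·δp/p)²) = √(0.00128 + 0.00367) = 0.0704
Q = 5840, so δQ = 0.0704 × 5840 = 411.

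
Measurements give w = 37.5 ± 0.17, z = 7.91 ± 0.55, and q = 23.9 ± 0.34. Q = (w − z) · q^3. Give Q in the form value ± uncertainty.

Let u = w − z = 29.6. δu = √(δw² + δz²) = √(0.0289 + 0.303) = 0.576, so δu/u = 0.0195.
Q is then a monomial in u, q:
δQ/Q = √((δu/u)² + (3·δq/q)²) = √(0.000378 + 0.00182) = 0.0469
Q = 4.04e+05, so δQ = 0.0469 × 4.04e+05 = 18900.

(4.04 ± 0.189) × 10^5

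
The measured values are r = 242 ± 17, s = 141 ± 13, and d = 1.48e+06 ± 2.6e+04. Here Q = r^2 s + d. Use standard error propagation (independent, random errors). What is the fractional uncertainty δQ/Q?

0.143

Let p = r^2·s = 8.26e+06. δp/p = √((2·δr/r)² + (1·δs/s)²) = √(0.0197 + 0.00850) = 0.168, so δp = 1.39e+06.
Q = p + d: δQ = √(δp² + δd²) = √(1.93e+12 + 6.76e+08) = 1.39e+06
Q = 9.74e+06, so δQ/Q = 1.39e+06/9.74e+06 = 0.143.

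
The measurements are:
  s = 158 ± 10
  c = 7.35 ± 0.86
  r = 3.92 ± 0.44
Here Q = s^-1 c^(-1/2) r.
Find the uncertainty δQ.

0.00130

For a monomial Q ∝ s^-1, c^(-1/2), r, fractional errors add in quadrature:
  (-1·δs/s)² = (-1×0.0633)² = 0.00401;  (−½·δc/c)² = (-0.5×0.117)² = 0.00342;  (1·δr/r)² = (1×0.112)² = 0.0126
δQ/Q = √(0.0200) = 0.142
Q = 0.00915, so δQ = 0.142 × 0.00915 = 0.00130.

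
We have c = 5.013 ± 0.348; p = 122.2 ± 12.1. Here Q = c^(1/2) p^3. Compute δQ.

1.22e+06

Since Q is a product/quotient, work with relative uncertainties:
  (½·δc/c)² = (0.5×0.0694)² = 0.00120;  (3·δp/p)² = (3×0.0990)² = 0.0882
δQ/Q = √(0.0894) = 0.299
Q = 4.086e+06, so δQ = 0.299 × 4.086e+06 = 1.22e+06.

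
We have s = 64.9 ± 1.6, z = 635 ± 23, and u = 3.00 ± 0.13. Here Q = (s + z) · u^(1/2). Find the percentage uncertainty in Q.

3.94%

Let w = s + z = 700. δw = √(δs² + δz²) = √(2.56 + 529) = 23.1, so δw/w = 0.0329.
Q is then a monomial in w, u:
δQ/Q = √((δw/w)² + (½·δu/u)²) = √(0.00109 + 0.000469) = 0.0394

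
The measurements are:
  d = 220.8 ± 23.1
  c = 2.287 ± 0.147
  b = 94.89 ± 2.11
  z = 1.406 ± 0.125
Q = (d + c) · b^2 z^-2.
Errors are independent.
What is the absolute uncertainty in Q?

Let u = d + c = 223.1. δu = √(δd² + δc²) = √(534 + 0.0216) = 23.1, so δu/u = 0.104.
Q is then a monomial in u, b, z:
δQ/Q = √((δu/u)² + (2·δb/b)² + (-2·δz/z)²) = √(0.0107 + 0.00198 + 0.0316) = 0.211
Q = 1.016e+06, so δQ = 0.211 × 1.016e+06 = 2.14e+05.

2.14e+05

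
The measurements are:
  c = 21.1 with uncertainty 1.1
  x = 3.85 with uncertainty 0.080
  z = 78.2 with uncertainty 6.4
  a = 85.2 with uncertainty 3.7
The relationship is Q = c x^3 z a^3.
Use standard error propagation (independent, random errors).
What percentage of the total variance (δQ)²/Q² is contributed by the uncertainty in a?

(δQ/Q)² = (1·δc/c)² + (3·δx/x)² + (1·δz/z)² + (3·δa/a)²
  c term: (1×0.0521)² = 0.00272
  x term: (3×0.0208)² = 0.00389
  z term: (1×0.0818)² = 0.00670
  a term: (3×0.0434)² = 0.0170
Total = 0.0303. Share from a = 0.0170/0.0303 = 0.561.

56.1%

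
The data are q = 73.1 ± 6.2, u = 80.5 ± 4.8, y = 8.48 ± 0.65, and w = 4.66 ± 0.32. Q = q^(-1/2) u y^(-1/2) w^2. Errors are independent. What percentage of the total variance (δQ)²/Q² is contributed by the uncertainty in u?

(δQ/Q)² = (−½·δq/q)² + (1·δu/u)² + (−½·δy/y)² + (2·δw/w)²
  q term: (-0.5×0.0848)² = 0.00180
  u term: (1×0.0596)² = 0.00356
  y term: (-0.5×0.0767)² = 0.00147
  w term: (2×0.0687)² = 0.0189
Total = 0.0257. Share from u = 0.00356/0.0257 = 0.138.

13.8%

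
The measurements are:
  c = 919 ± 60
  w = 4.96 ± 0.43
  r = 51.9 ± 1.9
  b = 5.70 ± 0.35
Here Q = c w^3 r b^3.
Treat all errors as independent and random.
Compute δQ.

3.53e+08

Each factor contributes (exponent × relative error)² to (δQ/Q)²:
  (1·δc/c)² = (1×0.0653)² = 0.00426;  (3·δw/w)² = (3×0.0867)² = 0.0676;  (1·δr/r)² = (1×0.0366)² = 0.00134;  (3·δb/b)² = (3×0.0614)² = 0.0339
δQ/Q = √(0.107) = 0.327
Q = 1.08e+09, so δQ = 0.327 × 1.08e+09 = 3.53e+08.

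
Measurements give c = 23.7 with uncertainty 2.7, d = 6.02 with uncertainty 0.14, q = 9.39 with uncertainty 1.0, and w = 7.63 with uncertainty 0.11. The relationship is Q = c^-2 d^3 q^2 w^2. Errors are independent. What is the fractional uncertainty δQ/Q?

Each factor contributes (exponent × relative error)² to (δQ/Q)²:
  (-2·δc/c)² = (-2×0.114)² = 0.0519;  (3·δd/d)² = (3×0.0233)² = 0.00487;  (2·δq/q)² = (2×0.106)² = 0.0454;  (2·δw/w)² = (2×0.0144)² = 0.000831
δQ/Q = √(0.103) = 0.321

0.321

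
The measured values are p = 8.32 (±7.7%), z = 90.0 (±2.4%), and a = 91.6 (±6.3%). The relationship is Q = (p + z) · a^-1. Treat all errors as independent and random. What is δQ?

0.0720

Let u = p + z = 98.3. δu = √(δp² + δz²) = √(0.410 + 4.67) = 2.25, so δu/u = 0.0229.
Q is then a monomial in u, a:
δQ/Q = √((δu/u)² + (-1·δa/a)²) = √(0.000525 + 0.00397) = 0.0670
Q = 1.07, so δQ = 0.0670 × 1.07 = 0.0720.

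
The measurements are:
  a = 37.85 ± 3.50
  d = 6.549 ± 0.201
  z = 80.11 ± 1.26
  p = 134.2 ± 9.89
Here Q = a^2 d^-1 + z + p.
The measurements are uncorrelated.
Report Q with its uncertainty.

Let w = a^2·d^-1 = 218.8. δw/w = √((2·δa/a)² + (-1·δd/d)²) = √(0.0342 + 0.000942) = 0.187, so δw = 41.0.
Q = w + z + p: δQ = √(δw² + δz² + δp²) = √(1680 + 1.59 + 97.8) = 42.2
Q = 433.1.

433.1 ± 42.2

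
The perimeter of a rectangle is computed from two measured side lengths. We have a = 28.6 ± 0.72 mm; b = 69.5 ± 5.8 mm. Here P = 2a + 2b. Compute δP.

11.7 mm

Absolute uncertainties add in quadrature for a linear combination:
  (2·δa)² = 2.07;  (2·δb)² = 135
δP = √(137) = 11.7 mm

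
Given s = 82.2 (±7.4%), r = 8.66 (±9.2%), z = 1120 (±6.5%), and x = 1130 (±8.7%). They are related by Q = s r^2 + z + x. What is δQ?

Let p = s·r^2 = 6160. δp/p = √((1·δs/s)² + (2·δr/r)²) = √(0.00548 + 0.0339) = 0.198, so δp = 1220.
Q = p + z + x: δQ = √(δp² + δz² + δx²) = √(1.49e+06 + 5300 + 9660) = 1230

1230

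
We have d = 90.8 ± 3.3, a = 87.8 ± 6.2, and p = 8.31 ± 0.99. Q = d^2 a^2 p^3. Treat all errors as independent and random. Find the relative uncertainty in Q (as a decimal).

0.391

Since Q is a product/quotient, work with relative uncertainties:
  (2·δd/d)² = (2×0.0363)² = 0.00528;  (2·δa/a)² = (2×0.0706)² = 0.0199;  (3·δp/p)² = (3×0.119)² = 0.128
δQ/Q = √(0.153) = 0.391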